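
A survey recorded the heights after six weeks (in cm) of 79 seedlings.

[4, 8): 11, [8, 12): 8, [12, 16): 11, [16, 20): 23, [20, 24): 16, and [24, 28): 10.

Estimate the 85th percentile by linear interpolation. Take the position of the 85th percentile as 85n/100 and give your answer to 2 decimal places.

23.54

Cumulative frequencies: 11, 19, 30, 53, 69, 79
n = 79; position = 85n/100 = 67.15.
This falls in the class [20, 24): L = 20, F = 53, f = 16, h = 4.
85th percentile ≈ 20 + ((67.15 − 53) / 16) × 4 = 23.5375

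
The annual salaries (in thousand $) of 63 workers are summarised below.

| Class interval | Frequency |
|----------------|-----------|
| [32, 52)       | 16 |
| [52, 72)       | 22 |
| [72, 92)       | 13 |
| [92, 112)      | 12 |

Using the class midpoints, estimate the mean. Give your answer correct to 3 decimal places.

Midpoints: 42, 62, 82, 102
Σfm = 16×42 + 22×62 + 13×82 + 12×102 = 4326
n = Σf = 63
Mean = 4326 / 63 = 68.6667

68.667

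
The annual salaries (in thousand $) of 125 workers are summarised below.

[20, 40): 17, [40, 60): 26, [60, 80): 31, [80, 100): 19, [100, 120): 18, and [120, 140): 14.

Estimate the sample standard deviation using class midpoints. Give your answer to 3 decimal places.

Midpoints: 30, 50, 70, 90, 110, 130
n = 125, Σfm = 9490, mean = 75.9200
Σfm² = 840500
Σf(m − x̄)² = Σfm² − (Σfm)²/n = 840500 − 9490²/125 = 120019.2000
Sample variance = 120019.2000 / 124 = 967.8968
Standard deviation = √967.8968 = 31.1110

31.111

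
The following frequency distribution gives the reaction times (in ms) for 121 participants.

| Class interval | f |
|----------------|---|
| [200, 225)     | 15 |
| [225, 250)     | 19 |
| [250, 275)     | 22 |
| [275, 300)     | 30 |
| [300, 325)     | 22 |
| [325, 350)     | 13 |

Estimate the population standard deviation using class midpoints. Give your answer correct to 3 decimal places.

38.040

Midpoints: 212.5, 237.5, 262.5, 287.5, 312.5, 337.5
n = 121, Σfm = 33362.5, mean = 275.7231
Σfm² = 9373906.25
Σf(m − x̄)² = Σfm² − (Σfm)²/n = 9373906.25 − 33362.5²/121 = 175092.9752
Population variance = 175092.9752 / 121 = 1447.0494
Standard deviation = √1447.0494 = 38.0401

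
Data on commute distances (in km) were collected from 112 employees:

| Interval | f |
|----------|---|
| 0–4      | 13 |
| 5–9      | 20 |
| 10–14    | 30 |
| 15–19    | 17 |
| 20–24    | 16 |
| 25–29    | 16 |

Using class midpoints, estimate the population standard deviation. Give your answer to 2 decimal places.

7.82

Midpoints: 2, 7, 12, 17, 22, 27
n = 112, Σfm = 1599, mean = 14.2768
Σfm² = 29673
Σf(m − x̄)² = Σfm² − (Σfm)²/n = 29673 − 1599²/112 = 6844.4196
Population variance = 6844.4196 / 112 = 61.1109
Standard deviation = √61.1109 = 7.8173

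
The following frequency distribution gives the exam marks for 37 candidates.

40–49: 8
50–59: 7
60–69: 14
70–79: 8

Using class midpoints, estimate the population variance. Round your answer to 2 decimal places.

110.59

Midpoints: 44.5, 54.5, 64.5, 74.5
n = 37, Σfm = 2236.5, mean = 60.4459
Σfm² = 139279.25
Σf(m − x̄)² = Σfm² − (Σfm)²/n = 139279.25 − 2236.5²/37 = 4091.8919
Population variance = 4091.8919 / 37 = 110.5917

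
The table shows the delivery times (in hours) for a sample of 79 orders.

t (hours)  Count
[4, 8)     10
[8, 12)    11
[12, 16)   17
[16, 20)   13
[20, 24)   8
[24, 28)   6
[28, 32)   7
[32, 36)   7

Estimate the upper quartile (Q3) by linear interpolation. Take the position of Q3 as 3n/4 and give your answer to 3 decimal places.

24.167

Cumulative frequencies: 10, 21, 38, 51, 59, 65, 72, 79
n = 79; position = 3n/4 = 59.25.
This falls in the class [24, 28): L = 24, F = 59, f = 6, h = 4.
Upper quartile ≈ 24 + ((59.25 − 59) / 6) × 4 = 24.1667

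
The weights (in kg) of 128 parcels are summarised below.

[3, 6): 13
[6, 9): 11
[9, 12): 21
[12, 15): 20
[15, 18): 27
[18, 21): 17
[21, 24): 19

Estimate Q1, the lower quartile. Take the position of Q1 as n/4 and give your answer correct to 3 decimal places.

10.143

Cumulative frequencies: 13, 24, 45, 65, 92, 109, 128
n = 128; position = n/4 = 32.
This falls in the class [9, 12): L = 9, F = 24, f = 21, h = 3.
Lower quartile ≈ 9 + ((32 − 24) / 21) × 3 = 10.1429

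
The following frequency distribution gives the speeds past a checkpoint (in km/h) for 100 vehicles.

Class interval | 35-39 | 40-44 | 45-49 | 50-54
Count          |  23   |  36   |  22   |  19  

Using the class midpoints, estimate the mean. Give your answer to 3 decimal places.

43.850

Midpoints: 37, 42, 47, 52
Σfm = 23×37 + 36×42 + 22×47 + 19×52 = 4385
n = Σf = 100
Mean = 4385 / 100 = 43.8500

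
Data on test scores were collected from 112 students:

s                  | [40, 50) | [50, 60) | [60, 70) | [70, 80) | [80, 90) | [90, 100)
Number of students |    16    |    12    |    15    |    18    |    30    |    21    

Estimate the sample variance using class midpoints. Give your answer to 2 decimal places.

Midpoints: 45, 55, 65, 75, 85, 95
n = 112, Σfm = 8250, mean = 73.6607
Σfm² = 639600
Σf(m − x̄)² = Σfm² − (Σfm)²/n = 639600 − 8250²/112 = 31899.1071
Sample variance = 31899.1071 / 111 = 287.3793

287.38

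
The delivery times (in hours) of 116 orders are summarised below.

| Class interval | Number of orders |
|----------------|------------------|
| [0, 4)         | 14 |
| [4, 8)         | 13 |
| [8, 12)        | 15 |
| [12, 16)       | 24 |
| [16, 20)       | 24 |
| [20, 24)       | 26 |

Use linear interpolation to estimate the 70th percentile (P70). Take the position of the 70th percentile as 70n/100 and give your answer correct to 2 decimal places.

Cumulative frequencies: 14, 27, 42, 66, 90, 116
n = 116; position = 70n/100 = 81.2.
This falls in the class [16, 20): L = 16, F = 66, f = 24, h = 4.
70th percentile ≈ 16 + ((81.2 − 66) / 24) × 4 = 18.5333

18.53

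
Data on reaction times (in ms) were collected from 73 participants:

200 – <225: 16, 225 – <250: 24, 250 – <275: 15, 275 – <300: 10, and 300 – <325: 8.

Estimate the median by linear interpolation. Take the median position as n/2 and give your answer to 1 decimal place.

246.4

Cumulative frequencies: 16, 40, 55, 65, 73
n = 73; position = n/2 = 36.5.
This falls in the class 225 – <250: L = 225, F = 16, f = 24, h = 25.
Median ≈ 225 + ((36.5 − 16) / 24) × 25 = 246.3542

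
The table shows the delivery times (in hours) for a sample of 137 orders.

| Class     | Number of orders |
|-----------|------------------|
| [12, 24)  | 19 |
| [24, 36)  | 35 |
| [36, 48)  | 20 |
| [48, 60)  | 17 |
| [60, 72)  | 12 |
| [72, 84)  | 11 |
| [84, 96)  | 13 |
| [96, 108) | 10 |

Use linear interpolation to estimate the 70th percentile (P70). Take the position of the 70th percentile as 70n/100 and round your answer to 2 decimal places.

Cumulative frequencies: 19, 54, 74, 91, 103, 114, 127, 137
n = 137; position = 70n/100 = 95.9.
This falls in the class [60, 72): L = 60, F = 91, f = 12, h = 12.
70th percentile ≈ 60 + ((95.9 − 91) / 12) × 12 = 64.9000

64.90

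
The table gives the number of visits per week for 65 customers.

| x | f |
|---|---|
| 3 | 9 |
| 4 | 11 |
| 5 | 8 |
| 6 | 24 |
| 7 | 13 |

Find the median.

Cumulative frequencies: 9, 20, 28, 52, 65
n = 65, so the median is the value in position (n+1)/2 = 33.
Position 33 falls at value 6.

6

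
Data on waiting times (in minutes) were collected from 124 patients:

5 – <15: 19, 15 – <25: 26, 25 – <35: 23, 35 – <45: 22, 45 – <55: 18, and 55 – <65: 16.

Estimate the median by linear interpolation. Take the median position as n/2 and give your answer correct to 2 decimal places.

Cumulative frequencies: 19, 45, 68, 90, 108, 124
n = 124; position = n/2 = 62.
This falls in the class 25 – <35: L = 25, F = 45, f = 23, h = 10.
Median ≈ 25 + ((62 − 45) / 23) × 10 = 32.3913

32.39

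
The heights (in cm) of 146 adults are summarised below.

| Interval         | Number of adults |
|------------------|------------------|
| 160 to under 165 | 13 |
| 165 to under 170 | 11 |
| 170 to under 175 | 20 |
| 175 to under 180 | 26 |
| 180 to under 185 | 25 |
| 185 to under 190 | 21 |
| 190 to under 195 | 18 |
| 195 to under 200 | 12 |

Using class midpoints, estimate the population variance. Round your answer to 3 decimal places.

101.192

Midpoints: 162.5, 167.5, 172.5, 177.5, 182.5, 187.5, 192.5, 197.5
n = 146, Σfm = 26355, mean = 180.5137
Σfm² = 4772212.5
Σf(m − x̄)² = Σfm² − (Σfm)²/n = 4772212.5 − 26355²/146 = 14773.9726
Population variance = 14773.9726 / 146 = 101.1916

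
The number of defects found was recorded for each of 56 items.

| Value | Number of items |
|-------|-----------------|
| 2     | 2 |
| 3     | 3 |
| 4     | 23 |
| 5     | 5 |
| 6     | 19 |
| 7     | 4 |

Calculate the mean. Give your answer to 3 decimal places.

4.857

Values: 2, 3, 4, 5, 6, 7
Σfx = 2×2 + 3×3 + 23×4 + 5×5 + 19×6 + 4×7 = 272
n = Σf = 56
Mean = 272 / 56 = 4.8571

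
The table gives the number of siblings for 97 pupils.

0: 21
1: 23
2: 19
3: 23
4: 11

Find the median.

Cumulative frequencies: 21, 44, 63, 86, 97
n = 97, so the median is the value in position (n+1)/2 = 49.
Position 49 falls at value 2.

2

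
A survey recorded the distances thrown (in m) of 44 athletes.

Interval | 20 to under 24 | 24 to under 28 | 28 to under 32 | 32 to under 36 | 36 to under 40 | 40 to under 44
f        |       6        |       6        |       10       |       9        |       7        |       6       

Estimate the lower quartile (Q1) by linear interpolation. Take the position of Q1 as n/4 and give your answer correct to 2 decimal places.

27.33

Cumulative frequencies: 6, 12, 22, 31, 38, 44
n = 44; position = n/4 = 11.
This falls in the class 24 to under 28: L = 24, F = 6, f = 6, h = 4.
Lower quartile ≈ 24 + ((11 − 6) / 6) × 4 = 27.3333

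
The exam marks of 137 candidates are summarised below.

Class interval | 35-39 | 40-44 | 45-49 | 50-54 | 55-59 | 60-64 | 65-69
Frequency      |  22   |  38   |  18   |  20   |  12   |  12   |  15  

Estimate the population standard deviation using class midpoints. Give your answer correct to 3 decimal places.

Midpoints: 37, 42, 47, 52, 57, 62, 67
n = 137, Σfm = 6729, mean = 49.1168
Σfm² = 343443
Σf(m − x̄)² = Σfm² − (Σfm)²/n = 343443 − 6729²/137 = 12936.1314
Population variance = 12936.1314 / 137 = 94.4243
Standard deviation = √94.4243 = 9.7172

9.717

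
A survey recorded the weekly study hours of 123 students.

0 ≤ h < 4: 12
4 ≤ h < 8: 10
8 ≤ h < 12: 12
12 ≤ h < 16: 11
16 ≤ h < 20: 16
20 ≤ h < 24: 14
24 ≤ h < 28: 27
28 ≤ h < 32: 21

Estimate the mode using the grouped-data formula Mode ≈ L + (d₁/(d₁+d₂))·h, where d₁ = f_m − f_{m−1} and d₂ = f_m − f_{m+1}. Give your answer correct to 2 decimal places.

Modal class: 24 ≤ h < 28 (highest frequency 27).
d₁ = 27 − 14 = 13, d₂ = 27 − 21 = 6
Mode ≈ 24 + (13/(13+6)) × 4 = 24 + 2.7368 = 26.7368

26.74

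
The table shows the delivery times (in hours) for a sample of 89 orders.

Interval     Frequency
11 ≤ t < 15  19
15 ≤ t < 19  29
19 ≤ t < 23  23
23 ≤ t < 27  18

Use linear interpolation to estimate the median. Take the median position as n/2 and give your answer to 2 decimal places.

18.52

Cumulative frequencies: 19, 48, 71, 89
n = 89; position = n/2 = 44.5.
This falls in the class 15 ≤ t < 19: L = 15, F = 19, f = 29, h = 4.
Median ≈ 15 + ((44.5 − 19) / 29) × 4 = 18.5172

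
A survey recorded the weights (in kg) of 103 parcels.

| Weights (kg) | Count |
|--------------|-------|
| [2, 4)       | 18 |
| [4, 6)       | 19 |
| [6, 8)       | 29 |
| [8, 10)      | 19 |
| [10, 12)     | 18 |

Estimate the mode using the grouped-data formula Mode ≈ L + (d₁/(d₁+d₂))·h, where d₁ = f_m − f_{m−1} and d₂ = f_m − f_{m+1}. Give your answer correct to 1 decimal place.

Modal class: [6, 8) (highest frequency 29).
d₁ = 29 − 19 = 10, d₂ = 29 − 19 = 10
Mode ≈ 6 + (10/(10+10)) × 2 = 6 + 1.0000 = 7.0000

7.0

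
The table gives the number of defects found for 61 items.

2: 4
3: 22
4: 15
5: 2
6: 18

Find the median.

Cumulative frequencies: 4, 26, 41, 43, 61
n = 61, so the median is the value in position (n+1)/2 = 31.
Position 31 falls at value 4.

4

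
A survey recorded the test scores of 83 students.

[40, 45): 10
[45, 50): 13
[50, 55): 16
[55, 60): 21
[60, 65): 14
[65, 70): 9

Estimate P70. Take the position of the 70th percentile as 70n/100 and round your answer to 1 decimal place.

Cumulative frequencies: 10, 23, 39, 60, 74, 83
n = 83; position = 70n/100 = 58.1.
This falls in the class [55, 60): L = 55, F = 39, f = 21, h = 5.
70th percentile ≈ 55 + ((58.1 − 39) / 21) × 5 = 59.5476

59.5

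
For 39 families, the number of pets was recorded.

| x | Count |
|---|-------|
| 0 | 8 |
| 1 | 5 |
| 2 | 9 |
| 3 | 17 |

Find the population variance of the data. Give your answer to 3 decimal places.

Values: 0, 1, 2, 3
n = 39, Σfx = 74, mean = 1.8974
Σfx² = 194
Σf(x − x̄)² = Σfx² − (Σfx)²/n = 194 − 74²/39 = 53.5897
Population variance = 53.5897 / 39 = 1.3741

1.374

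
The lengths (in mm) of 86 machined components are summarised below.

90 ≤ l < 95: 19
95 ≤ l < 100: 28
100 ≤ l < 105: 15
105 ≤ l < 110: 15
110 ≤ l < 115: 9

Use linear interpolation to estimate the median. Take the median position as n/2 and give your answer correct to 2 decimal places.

99.29

Cumulative frequencies: 19, 47, 62, 77, 86
n = 86; position = n/2 = 43.
This falls in the class 95 ≤ l < 100: L = 95, F = 19, f = 28, h = 5.
Median ≈ 95 + ((43 − 19) / 28) × 5 = 99.2857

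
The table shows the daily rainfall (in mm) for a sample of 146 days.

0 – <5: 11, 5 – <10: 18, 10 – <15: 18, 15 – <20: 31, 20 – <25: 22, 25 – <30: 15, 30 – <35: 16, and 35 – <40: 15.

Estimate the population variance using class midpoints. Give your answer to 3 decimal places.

Midpoints: 2.5, 7.5, 12.5, 17.5, 22.5, 27.5, 32.5, 37.5
n = 146, Σfm = 2920, mean = 20.0000
Σfm² = 73862.5
Σf(m − x̄)² = Σfm² − (Σfm)²/n = 73862.5 − 2920²/146 = 15462.5000
Population variance = 15462.5000 / 146 = 105.9075

105.908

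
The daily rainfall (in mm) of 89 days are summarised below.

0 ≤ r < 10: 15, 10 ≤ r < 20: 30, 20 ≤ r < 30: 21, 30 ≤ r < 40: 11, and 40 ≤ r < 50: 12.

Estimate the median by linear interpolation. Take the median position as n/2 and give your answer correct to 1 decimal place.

19.8

Cumulative frequencies: 15, 45, 66, 77, 89
n = 89; position = n/2 = 44.5.
This falls in the class 10 ≤ r < 20: L = 10, F = 15, f = 30, h = 10.
Median ≈ 10 + ((44.5 − 15) / 30) × 10 = 19.8333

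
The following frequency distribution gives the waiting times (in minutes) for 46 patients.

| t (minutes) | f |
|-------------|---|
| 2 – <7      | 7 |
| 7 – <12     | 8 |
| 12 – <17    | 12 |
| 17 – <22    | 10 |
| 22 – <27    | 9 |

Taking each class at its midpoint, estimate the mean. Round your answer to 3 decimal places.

15.152

Midpoints: 4.5, 9.5, 14.5, 19.5, 24.5
Σfm = 7×4.5 + 8×9.5 + 12×14.5 + 10×19.5 + 9×24.5 = 697
n = Σf = 46
Mean = 697 / 46 = 15.1522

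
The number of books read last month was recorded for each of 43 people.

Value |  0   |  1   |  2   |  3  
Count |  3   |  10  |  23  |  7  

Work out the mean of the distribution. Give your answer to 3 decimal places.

Values: 0, 1, 2, 3
Σfx = 3×0 + 10×1 + 23×2 + 7×3 = 77
n = Σf = 43
Mean = 77 / 43 = 1.7907

1.791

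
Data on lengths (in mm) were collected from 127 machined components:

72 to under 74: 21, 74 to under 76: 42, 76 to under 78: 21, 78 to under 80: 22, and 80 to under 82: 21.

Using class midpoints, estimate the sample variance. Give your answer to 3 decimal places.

7.265

Midpoints: 73, 75, 77, 79, 81
n = 127, Σfm = 9739, mean = 76.6850
Σfm² = 747751
Σf(m − x̄)² = Σfm² − (Σfm)²/n = 747751 − 9739²/127 = 915.4016
Sample variance = 915.4016 / 126 = 7.2651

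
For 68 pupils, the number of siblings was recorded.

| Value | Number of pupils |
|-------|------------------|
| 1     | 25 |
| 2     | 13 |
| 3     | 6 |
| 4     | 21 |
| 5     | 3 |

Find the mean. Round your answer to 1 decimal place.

2.5

Values: 1, 2, 3, 4, 5
Σfx = 25×1 + 13×2 + 6×3 + 21×4 + 3×5 = 168
n = Σf = 68
Mean = 168 / 68 = 2.4706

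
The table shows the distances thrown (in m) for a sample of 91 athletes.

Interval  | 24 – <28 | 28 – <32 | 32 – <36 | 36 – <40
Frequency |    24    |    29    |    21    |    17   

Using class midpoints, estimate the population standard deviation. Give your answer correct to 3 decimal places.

4.244

Midpoints: 26, 30, 34, 38
n = 91, Σfm = 2854, mean = 31.3626
Σfm² = 91148
Σf(m − x̄)² = Σfm² − (Σfm)²/n = 91148 − 2854²/91 = 1639.0330
Population variance = 1639.0330 / 91 = 18.0114
Standard deviation = √18.0114 = 4.2440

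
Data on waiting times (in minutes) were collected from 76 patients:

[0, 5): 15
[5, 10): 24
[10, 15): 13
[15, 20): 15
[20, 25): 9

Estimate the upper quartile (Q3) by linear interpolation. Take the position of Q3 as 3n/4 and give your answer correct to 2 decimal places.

Cumulative frequencies: 15, 39, 52, 67, 76
n = 76; position = 3n/4 = 57.
This falls in the class [15, 20): L = 15, F = 52, f = 15, h = 5.
Upper quartile ≈ 15 + ((57 − 52) / 15) × 5 = 16.6667

16.67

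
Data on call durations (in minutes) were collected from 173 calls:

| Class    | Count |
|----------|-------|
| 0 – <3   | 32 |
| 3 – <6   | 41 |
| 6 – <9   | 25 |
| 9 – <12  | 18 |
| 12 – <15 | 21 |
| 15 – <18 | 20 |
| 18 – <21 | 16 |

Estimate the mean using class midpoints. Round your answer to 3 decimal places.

8.870

Midpoints: 1.5, 4.5, 7.5, 10.5, 13.5, 16.5, 19.5
Σfm = 32×1.5 + 41×4.5 + 25×7.5 + 18×10.5 + 21×13.5 + 20×16.5 + 16×19.5 = 1534.5
n = Σf = 173
Mean = 1534.5 / 173 = 8.8699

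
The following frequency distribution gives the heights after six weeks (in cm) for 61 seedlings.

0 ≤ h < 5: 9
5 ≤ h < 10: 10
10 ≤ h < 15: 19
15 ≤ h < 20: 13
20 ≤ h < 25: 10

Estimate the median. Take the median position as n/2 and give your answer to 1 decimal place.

Cumulative frequencies: 9, 19, 38, 51, 61
n = 61; position = n/2 = 30.5.
This falls in the class 10 ≤ h < 15: L = 10, F = 19, f = 19, h = 5.
Median ≈ 10 + ((30.5 − 19) / 19) × 5 = 13.0263

13.0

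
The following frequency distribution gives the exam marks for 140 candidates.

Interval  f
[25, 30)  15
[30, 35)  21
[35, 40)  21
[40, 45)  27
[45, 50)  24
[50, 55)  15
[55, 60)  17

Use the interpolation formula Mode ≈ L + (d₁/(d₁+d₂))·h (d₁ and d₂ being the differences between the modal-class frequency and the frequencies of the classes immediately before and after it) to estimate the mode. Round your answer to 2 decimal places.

43.33

Modal class: [40, 45) (highest frequency 27).
d₁ = 27 − 21 = 6, d₂ = 27 − 24 = 3
Mode ≈ 40 + (6/(6+3)) × 5 = 40 + 3.3333 = 43.3333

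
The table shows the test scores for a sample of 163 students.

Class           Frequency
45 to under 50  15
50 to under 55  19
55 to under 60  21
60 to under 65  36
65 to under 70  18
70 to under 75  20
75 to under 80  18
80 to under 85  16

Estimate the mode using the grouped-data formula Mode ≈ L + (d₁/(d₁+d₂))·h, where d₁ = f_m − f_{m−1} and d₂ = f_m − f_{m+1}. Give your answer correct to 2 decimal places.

62.27

Modal class: 60 to under 65 (highest frequency 36).
d₁ = 36 − 21 = 15, d₂ = 36 − 18 = 18
Mode ≈ 60 + (15/(15+18)) × 5 = 60 + 2.2727 = 62.2727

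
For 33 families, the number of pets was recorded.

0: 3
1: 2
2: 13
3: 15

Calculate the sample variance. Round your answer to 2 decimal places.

0.86

Values: 0, 1, 2, 3
n = 33, Σfx = 73, mean = 2.2121
Σfx² = 189
Σf(x − x̄)² = Σfx² − (Σfx)²/n = 189 − 73²/33 = 27.5152
Sample variance = 27.5152 / 32 = 0.8598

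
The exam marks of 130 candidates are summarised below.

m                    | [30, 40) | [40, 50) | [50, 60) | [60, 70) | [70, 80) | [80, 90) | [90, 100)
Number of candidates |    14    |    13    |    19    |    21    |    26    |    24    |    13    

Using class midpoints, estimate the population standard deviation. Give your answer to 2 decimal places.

Midpoints: 35, 45, 55, 65, 75, 85, 95
n = 130, Σfm = 8710, mean = 67.0000
Σfm² = 626650
Σf(m − x̄)² = Σfm² − (Σfm)²/n = 626650 − 8710²/130 = 43080.0000
Population variance = 43080.0000 / 130 = 331.3846
Standard deviation = √331.3846 = 18.2040

18.20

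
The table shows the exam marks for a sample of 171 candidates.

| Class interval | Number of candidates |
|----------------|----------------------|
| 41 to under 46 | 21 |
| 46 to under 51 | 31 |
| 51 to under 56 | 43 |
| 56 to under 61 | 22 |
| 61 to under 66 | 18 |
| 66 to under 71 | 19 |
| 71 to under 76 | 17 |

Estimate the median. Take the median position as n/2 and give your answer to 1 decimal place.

54.9

Cumulative frequencies: 21, 52, 95, 117, 135, 154, 171
n = 171; position = n/2 = 85.5.
This falls in the class 51 to under 56: L = 51, F = 52, f = 43, h = 5.
Median ≈ 51 + ((85.5 − 52) / 43) × 5 = 54.8953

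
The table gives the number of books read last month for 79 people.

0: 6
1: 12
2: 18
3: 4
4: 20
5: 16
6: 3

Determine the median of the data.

3

Cumulative frequencies: 6, 18, 36, 40, 60, 76, 79
n = 79, so the median is the value in position (n+1)/2 = 40.
Position 40 falls at value 3.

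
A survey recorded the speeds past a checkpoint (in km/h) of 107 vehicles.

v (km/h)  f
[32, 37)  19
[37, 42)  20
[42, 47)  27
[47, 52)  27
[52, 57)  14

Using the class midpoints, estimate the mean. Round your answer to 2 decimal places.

Midpoints: 34.5, 39.5, 44.5, 49.5, 54.5
Σfm = 19×34.5 + 20×39.5 + 27×44.5 + 27×49.5 + 14×54.5 = 4746.5
n = Σf = 107
Mean = 4746.5 / 107 = 44.3598

44.36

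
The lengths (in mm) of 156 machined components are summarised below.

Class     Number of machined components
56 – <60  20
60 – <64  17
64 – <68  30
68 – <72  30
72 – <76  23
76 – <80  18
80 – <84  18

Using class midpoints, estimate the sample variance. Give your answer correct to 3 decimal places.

55.146

Midpoints: 58, 62, 66, 70, 74, 78, 82
n = 156, Σfm = 10876, mean = 69.7179
Σfm² = 766800
Σf(m − x̄)² = Σfm² − (Σfm)²/n = 766800 − 10876²/156 = 8547.5897
Sample variance = 8547.5897 / 155 = 55.1457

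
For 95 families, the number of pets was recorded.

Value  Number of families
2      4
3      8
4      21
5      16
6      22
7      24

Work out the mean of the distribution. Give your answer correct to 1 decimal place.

5.2

Values: 2, 3, 4, 5, 6, 7
Σfx = 4×2 + 8×3 + 21×4 + 16×5 + 22×6 + 24×7 = 496
n = Σf = 95
Mean = 496 / 95 = 5.2211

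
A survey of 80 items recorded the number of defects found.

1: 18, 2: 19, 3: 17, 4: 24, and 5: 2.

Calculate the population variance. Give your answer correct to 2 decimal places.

Values: 1, 2, 3, 4, 5
n = 80, Σfx = 213, mean = 2.6625
Σfx² = 681
Σf(x − x̄)² = Σfx² − (Σfx)²/n = 681 − 213²/80 = 113.8875
Population variance = 113.8875 / 80 = 1.4236

1.42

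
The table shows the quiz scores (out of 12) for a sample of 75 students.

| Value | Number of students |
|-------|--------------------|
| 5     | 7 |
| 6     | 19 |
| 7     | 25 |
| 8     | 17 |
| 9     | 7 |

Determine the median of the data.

Cumulative frequencies: 7, 26, 51, 68, 75
n = 75, so the median is the value in position (n+1)/2 = 38.
Position 38 falls at value 7.

7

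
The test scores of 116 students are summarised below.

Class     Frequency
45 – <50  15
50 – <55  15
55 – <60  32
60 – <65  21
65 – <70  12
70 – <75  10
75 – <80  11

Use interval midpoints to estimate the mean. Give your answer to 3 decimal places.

Midpoints: 47.5, 52.5, 57.5, 62.5, 67.5, 72.5, 77.5
Σfm = 15×47.5 + 15×52.5 + 32×57.5 + 21×62.5 + 12×67.5 + 10×72.5 + 11×77.5 = 7040
n = Σf = 116
Mean = 7040 / 116 = 60.6897

60.690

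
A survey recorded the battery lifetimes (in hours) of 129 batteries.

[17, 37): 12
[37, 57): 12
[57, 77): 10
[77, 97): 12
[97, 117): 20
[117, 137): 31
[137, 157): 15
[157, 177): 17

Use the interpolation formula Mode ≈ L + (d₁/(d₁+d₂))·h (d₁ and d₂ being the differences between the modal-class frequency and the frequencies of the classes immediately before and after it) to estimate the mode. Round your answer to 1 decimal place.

Modal class: [117, 137) (highest frequency 31).
d₁ = 31 − 20 = 11, d₂ = 31 − 15 = 16
Mode ≈ 117 + (11/(11+16)) × 20 = 117 + 8.1481 = 125.1481

125.1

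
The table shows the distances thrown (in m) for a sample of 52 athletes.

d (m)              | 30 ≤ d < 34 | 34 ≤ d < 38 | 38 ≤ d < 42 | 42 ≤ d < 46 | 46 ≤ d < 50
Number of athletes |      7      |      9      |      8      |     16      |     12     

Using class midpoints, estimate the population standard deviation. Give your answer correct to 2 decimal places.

5.42

Midpoints: 32, 36, 40, 44, 48
n = 52, Σfm = 2148, mean = 41.3077
Σfm² = 90256
Σf(m − x̄)² = Σfm² − (Σfm)²/n = 90256 − 2148²/52 = 1527.0769
Population variance = 1527.0769 / 52 = 29.3669
Standard deviation = √29.3669 = 5.4191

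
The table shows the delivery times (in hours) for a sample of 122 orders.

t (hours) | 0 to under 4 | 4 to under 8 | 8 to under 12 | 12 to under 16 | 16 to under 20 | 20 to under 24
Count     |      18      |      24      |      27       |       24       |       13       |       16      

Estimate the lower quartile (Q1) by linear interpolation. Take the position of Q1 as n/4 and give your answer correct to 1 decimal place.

6.1

Cumulative frequencies: 18, 42, 69, 93, 106, 122
n = 122; position = n/4 = 30.5.
This falls in the class 4 to under 8: L = 4, F = 18, f = 24, h = 4.
Lower quartile ≈ 4 + ((30.5 − 18) / 24) × 4 = 6.0833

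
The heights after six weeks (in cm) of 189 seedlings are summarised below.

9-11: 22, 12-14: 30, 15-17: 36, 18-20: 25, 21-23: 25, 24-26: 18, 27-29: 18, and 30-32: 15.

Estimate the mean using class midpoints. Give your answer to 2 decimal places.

Midpoints: 10, 13, 16, 19, 22, 25, 28, 31
Σfm = 22×10 + 30×13 + 36×16 + 25×19 + 25×22 + 18×25 + 18×28 + 15×31 = 3630
n = Σf = 189
Mean = 3630 / 189 = 19.2063

19.21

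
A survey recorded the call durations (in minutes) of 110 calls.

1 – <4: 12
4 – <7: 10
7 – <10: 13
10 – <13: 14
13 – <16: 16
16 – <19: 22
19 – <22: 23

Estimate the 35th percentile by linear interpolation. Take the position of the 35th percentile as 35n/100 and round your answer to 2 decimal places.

Cumulative frequencies: 12, 22, 35, 49, 65, 87, 110
n = 110; position = 35n/100 = 38.5.
This falls in the class 10 – <13: L = 10, F = 35, f = 14, h = 3.
35th percentile ≈ 10 + ((38.5 − 35) / 14) × 3 = 10.7500

10.75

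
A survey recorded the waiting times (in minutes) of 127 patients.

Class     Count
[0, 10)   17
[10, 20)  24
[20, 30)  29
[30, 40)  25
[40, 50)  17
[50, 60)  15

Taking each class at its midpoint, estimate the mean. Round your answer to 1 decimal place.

Midpoints: 5, 15, 25, 35, 45, 55
Σfm = 17×5 + 24×15 + 29×25 + 25×35 + 17×45 + 15×55 = 3635
n = Σf = 127
Mean = 3635 / 127 = 28.6220

28.6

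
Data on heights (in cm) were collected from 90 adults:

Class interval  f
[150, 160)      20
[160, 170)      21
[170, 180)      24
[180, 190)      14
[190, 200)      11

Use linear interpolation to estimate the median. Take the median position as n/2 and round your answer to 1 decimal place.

Cumulative frequencies: 20, 41, 65, 79, 90
n = 90; position = n/2 = 45.
This falls in the class [170, 180): L = 170, F = 41, f = 24, h = 10.
Median ≈ 170 + ((45 − 41) / 24) × 10 = 171.6667

171.7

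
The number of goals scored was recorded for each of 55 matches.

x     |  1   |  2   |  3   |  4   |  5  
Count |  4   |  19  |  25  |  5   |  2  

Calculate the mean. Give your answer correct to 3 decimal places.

2.673

Values: 1, 2, 3, 4, 5
Σfx = 4×1 + 19×2 + 25×3 + 5×4 + 2×5 = 147
n = Σf = 55
Mean = 147 / 55 = 2.6727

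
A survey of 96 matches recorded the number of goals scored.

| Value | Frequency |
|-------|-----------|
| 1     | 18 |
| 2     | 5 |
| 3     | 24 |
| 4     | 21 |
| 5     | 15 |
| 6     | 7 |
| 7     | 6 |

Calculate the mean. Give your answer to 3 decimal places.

Values: 1, 2, 3, 4, 5, 6, 7
Σfx = 18×1 + 5×2 + 24×3 + 21×4 + 15×5 + 7×6 + 6×7 = 343
n = Σf = 96
Mean = 343 / 96 = 3.5729

3.573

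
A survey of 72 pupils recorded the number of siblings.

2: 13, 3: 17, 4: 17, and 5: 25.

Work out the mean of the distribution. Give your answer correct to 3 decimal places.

Values: 2, 3, 4, 5
Σfx = 13×2 + 17×3 + 17×4 + 25×5 = 270
n = Σf = 72
Mean = 270 / 72 = 3.7500

3.750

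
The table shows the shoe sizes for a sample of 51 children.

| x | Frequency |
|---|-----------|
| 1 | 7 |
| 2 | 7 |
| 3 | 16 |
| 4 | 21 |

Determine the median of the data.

3

Cumulative frequencies: 7, 14, 30, 51
n = 51, so the median is the value in position (n+1)/2 = 26.
Position 26 falls at value 3.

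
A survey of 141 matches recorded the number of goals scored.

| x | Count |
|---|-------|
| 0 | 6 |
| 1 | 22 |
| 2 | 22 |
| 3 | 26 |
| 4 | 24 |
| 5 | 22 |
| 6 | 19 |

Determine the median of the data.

Cumulative frequencies: 6, 28, 50, 76, 100, 122, 141
n = 141, so the median is the value in position (n+1)/2 = 71.
Position 71 falls at value 3.

3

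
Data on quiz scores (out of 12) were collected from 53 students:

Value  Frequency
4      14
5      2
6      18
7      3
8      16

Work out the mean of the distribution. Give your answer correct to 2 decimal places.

Values: 4, 5, 6, 7, 8
Σfx = 14×4 + 2×5 + 18×6 + 3×7 + 16×8 = 323
n = Σf = 53
Mean = 323 / 53 = 6.0943

6.09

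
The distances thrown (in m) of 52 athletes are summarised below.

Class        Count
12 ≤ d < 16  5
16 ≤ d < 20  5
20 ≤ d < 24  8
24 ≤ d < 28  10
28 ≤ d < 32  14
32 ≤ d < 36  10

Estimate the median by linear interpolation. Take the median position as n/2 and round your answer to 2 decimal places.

Cumulative frequencies: 5, 10, 18, 28, 42, 52
n = 52; position = n/2 = 26.
This falls in the class 24 ≤ d < 28: L = 24, F = 18, f = 10, h = 4.
Median ≈ 24 + ((26 − 18) / 10) × 4 = 27.2000

27.20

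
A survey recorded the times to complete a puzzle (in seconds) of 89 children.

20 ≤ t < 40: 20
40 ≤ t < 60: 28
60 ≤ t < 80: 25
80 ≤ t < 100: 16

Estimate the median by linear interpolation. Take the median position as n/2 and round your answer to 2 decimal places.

Cumulative frequencies: 20, 48, 73, 89
n = 89; position = n/2 = 44.5.
This falls in the class 40 ≤ t < 60: L = 40, F = 20, f = 28, h = 20.
Median ≈ 40 + ((44.5 − 20) / 28) × 20 = 57.5000

57.50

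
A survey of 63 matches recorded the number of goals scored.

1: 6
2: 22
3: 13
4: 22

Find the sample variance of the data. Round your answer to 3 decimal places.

Values: 1, 2, 3, 4
n = 63, Σfx = 177, mean = 2.8095
Σfx² = 563
Σf(x − x̄)² = Σfx² − (Σfx)²/n = 563 − 177²/63 = 65.7143
Sample variance = 65.7143 / 62 = 1.0599

1.060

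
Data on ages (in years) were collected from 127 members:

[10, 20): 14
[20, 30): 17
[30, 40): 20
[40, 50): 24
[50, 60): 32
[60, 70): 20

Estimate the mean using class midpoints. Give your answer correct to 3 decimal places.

43.110

Midpoints: 15, 25, 35, 45, 55, 65
Σfm = 14×15 + 17×25 + 20×35 + 24×45 + 32×55 + 20×65 = 5475
n = Σf = 127
Mean = 5475 / 127 = 43.1102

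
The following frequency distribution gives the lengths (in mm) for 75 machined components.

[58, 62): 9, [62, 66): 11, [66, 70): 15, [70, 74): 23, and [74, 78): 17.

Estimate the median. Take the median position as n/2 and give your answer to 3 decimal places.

Cumulative frequencies: 9, 20, 35, 58, 75
n = 75; position = n/2 = 37.5.
This falls in the class [70, 74): L = 70, F = 35, f = 23, h = 4.
Median ≈ 70 + ((37.5 − 35) / 23) × 4 = 70.4348

70.435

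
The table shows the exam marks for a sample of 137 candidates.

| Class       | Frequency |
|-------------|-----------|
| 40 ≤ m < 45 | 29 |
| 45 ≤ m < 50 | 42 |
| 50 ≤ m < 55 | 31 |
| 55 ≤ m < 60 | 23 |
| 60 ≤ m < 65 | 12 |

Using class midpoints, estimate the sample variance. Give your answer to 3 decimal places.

Midpoints: 42.5, 47.5, 52.5, 57.5, 62.5
n = 137, Σfm = 6927.5, mean = 50.5657
Σfm² = 355506.25
Σf(m − x̄)² = Σfm² − (Σfm)²/n = 355506.25 − 6927.5²/137 = 5212.4088
Sample variance = 5212.4088 / 136 = 38.3265

38.327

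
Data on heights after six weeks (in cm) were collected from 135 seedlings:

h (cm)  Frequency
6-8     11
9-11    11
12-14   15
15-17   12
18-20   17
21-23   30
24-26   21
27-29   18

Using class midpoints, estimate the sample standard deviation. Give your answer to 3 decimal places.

6.467

Midpoints: 7, 10, 13, 16, 19, 22, 25, 28
n = 135, Σfm = 2586, mean = 19.1556
Σfm² = 55140
Σf(m − x̄)² = Σfm² − (Σfm)²/n = 55140 − 2586²/135 = 5603.7333
Sample variance = 5603.7333 / 134 = 41.8189
Standard deviation = √41.8189 = 6.4668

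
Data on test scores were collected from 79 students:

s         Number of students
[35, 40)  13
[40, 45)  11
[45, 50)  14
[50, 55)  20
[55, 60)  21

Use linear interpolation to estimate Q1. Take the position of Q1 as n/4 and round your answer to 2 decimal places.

43.07

Cumulative frequencies: 13, 24, 38, 58, 79
n = 79; position = n/4 = 19.75.
This falls in the class [40, 45): L = 40, F = 13, f = 11, h = 5.
Lower quartile ≈ 40 + ((19.75 − 13) / 11) × 5 = 43.0682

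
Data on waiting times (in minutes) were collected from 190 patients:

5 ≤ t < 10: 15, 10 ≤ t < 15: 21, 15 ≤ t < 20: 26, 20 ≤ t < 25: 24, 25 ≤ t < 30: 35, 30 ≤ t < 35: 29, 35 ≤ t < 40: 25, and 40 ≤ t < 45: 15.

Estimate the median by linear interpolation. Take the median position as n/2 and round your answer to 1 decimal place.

Cumulative frequencies: 15, 36, 62, 86, 121, 150, 175, 190
n = 190; position = n/2 = 95.
This falls in the class 25 ≤ t < 30: L = 25, F = 86, f = 35, h = 5.
Median ≈ 25 + ((95 − 86) / 35) × 5 = 26.2857

26.3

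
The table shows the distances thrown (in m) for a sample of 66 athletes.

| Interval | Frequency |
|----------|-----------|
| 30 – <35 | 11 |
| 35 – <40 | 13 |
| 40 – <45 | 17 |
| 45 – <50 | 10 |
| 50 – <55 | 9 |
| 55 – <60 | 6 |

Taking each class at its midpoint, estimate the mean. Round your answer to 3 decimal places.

43.333

Midpoints: 32.5, 37.5, 42.5, 47.5, 52.5, 57.5
Σfm = 11×32.5 + 13×37.5 + 17×42.5 + 10×47.5 + 9×52.5 + 6×57.5 = 2860
n = Σf = 66
Mean = 2860 / 66 = 43.3333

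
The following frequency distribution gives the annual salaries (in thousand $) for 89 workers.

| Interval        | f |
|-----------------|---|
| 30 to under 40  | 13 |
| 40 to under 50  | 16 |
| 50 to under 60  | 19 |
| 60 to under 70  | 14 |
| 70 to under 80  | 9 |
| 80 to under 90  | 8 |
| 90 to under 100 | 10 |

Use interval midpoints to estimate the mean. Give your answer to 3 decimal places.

Midpoints: 35, 45, 55, 65, 75, 85, 95
Σfm = 13×35 + 16×45 + 19×55 + 14×65 + 9×75 + 8×85 + 10×95 = 5435
n = Σf = 89
Mean = 5435 / 89 = 61.0674

61.067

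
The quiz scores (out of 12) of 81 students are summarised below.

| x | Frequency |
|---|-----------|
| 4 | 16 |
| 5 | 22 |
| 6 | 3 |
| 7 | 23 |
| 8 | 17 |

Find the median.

6

Cumulative frequencies: 16, 38, 41, 64, 81
n = 81, so the median is the value in position (n+1)/2 = 41.
Position 41 falls at value 6.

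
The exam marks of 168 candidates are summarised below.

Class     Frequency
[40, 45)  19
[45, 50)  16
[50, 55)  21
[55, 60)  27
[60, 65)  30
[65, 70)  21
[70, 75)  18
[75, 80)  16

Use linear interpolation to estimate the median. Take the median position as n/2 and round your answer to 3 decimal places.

Cumulative frequencies: 19, 35, 56, 83, 113, 134, 152, 168
n = 168; position = n/2 = 84.
This falls in the class [60, 65): L = 60, F = 83, f = 30, h = 5.
Median ≈ 60 + ((84 − 83) / 30) × 5 = 60.1667

60.167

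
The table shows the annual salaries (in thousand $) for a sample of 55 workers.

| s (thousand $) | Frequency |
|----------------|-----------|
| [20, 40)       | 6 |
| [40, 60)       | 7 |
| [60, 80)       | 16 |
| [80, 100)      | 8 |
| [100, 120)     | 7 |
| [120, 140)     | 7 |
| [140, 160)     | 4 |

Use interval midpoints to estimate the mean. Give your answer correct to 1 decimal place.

84.5

Midpoints: 30, 50, 70, 90, 110, 130, 150
Σfm = 6×30 + 7×50 + 16×70 + 8×90 + 7×110 + 7×130 + 4×150 = 4650
n = Σf = 55
Mean = 4650 / 55 = 84.5455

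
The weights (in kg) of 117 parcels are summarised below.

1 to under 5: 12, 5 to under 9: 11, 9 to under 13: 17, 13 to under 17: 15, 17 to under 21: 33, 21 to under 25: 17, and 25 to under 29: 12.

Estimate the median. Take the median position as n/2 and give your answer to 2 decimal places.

Cumulative frequencies: 12, 23, 40, 55, 88, 105, 117
n = 117; position = n/2 = 58.5.
This falls in the class 17 to under 21: L = 17, F = 55, f = 33, h = 4.
Median ≈ 17 + ((58.5 − 55) / 33) × 4 = 17.4242

17.42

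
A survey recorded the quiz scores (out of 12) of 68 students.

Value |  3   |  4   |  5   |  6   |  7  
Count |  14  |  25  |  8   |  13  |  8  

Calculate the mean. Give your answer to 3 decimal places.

4.647

Values: 3, 4, 5, 6, 7
Σfx = 14×3 + 25×4 + 8×5 + 13×6 + 8×7 = 316
n = Σf = 68
Mean = 316 / 68 = 4.6471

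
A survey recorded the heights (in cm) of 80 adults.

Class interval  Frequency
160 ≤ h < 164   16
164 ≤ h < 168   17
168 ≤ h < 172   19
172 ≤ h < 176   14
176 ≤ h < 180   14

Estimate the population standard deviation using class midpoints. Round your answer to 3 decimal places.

5.484

Midpoints: 162, 166, 170, 174, 178
n = 80, Σfm = 13572, mean = 169.6500
Σfm² = 2304896
Σf(m − x̄)² = Σfm² − (Σfm)²/n = 2304896 − 13572²/80 = 2406.2000
Population variance = 2406.2000 / 80 = 30.0775
Standard deviation = √30.0775 = 5.4843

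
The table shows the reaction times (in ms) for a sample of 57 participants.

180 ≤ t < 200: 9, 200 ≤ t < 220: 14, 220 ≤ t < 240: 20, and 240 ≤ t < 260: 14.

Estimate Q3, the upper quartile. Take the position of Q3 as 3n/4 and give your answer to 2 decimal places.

239.75

Cumulative frequencies: 9, 23, 43, 57
n = 57; position = 3n/4 = 42.75.
This falls in the class 220 ≤ t < 240: L = 220, F = 23, f = 20, h = 20.
Upper quartile ≈ 220 + ((42.75 − 23) / 20) × 20 = 239.7500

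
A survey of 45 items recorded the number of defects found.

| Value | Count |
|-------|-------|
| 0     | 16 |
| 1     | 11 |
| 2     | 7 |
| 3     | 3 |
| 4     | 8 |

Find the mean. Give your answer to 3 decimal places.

1.467

Values: 0, 1, 2, 3, 4
Σfx = 16×0 + 11×1 + 7×2 + 3×3 + 8×4 = 66
n = Σf = 45
Mean = 66 / 45 = 1.4667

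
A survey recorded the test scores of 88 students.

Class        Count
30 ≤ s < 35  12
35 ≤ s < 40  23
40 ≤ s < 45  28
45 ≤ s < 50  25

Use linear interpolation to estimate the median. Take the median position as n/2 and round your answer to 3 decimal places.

Cumulative frequencies: 12, 35, 63, 88
n = 88; position = n/2 = 44.
This falls in the class 40 ≤ s < 45: L = 40, F = 35, f = 28, h = 5.
Median ≈ 40 + ((44 − 35) / 28) × 5 = 41.6071

41.607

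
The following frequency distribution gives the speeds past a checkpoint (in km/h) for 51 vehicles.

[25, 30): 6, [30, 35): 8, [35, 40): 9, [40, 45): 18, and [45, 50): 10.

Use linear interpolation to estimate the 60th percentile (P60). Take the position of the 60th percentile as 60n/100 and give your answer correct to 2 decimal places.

Cumulative frequencies: 6, 14, 23, 41, 51
n = 51; position = 60n/100 = 30.6.
This falls in the class [40, 45): L = 40, F = 23, f = 18, h = 5.
60th percentile ≈ 40 + ((30.6 − 23) / 18) × 5 = 42.1111

42.11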